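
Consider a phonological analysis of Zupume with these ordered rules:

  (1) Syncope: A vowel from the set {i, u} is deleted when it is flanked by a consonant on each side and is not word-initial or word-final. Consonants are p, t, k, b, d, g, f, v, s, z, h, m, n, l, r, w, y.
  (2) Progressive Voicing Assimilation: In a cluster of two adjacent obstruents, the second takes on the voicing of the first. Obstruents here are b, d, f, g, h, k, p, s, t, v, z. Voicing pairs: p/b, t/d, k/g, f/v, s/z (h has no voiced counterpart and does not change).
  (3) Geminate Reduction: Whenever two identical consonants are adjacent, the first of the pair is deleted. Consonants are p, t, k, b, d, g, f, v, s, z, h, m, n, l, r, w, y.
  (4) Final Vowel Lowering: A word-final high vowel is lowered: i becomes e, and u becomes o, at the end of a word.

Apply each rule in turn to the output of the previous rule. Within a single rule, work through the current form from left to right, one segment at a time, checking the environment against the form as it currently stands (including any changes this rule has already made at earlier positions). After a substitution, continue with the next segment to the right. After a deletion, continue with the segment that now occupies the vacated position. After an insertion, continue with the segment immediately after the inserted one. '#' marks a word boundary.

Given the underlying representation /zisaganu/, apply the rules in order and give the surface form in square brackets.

[zagano]

(1) Syncope: [zisaganu] → [zsaganu]
(2) Progressive Voicing Assimilation: [zsaganu] → [zzaganu]
(3) Geminate Reduction: [zzaganu] → [zaganu]
(4) Final Vowel Lowering: [zaganu] → [zagano]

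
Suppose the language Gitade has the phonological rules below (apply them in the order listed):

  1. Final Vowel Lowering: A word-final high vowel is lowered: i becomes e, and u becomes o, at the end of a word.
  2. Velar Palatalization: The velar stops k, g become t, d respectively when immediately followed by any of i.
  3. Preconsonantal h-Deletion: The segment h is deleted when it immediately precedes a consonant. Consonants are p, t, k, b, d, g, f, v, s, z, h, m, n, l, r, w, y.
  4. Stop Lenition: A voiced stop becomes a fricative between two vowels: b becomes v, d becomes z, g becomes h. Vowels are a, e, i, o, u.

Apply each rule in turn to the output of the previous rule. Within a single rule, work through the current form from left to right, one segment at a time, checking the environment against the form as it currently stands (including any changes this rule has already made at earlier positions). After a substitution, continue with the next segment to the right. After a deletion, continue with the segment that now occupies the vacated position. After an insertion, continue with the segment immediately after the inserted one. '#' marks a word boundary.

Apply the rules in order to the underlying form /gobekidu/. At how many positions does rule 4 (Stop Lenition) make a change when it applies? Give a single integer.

2

1 Final Vowel Lowering: [gobekidu] → [gobekido]
2 Velar Palatalization: [gobekido] → [gobetido]
3 Preconsonantal h-Deletion: no change — [gobetido]
4 Stop Lenition: [gobetido] → [govetizo]
Rule 4 changed 2 position(s).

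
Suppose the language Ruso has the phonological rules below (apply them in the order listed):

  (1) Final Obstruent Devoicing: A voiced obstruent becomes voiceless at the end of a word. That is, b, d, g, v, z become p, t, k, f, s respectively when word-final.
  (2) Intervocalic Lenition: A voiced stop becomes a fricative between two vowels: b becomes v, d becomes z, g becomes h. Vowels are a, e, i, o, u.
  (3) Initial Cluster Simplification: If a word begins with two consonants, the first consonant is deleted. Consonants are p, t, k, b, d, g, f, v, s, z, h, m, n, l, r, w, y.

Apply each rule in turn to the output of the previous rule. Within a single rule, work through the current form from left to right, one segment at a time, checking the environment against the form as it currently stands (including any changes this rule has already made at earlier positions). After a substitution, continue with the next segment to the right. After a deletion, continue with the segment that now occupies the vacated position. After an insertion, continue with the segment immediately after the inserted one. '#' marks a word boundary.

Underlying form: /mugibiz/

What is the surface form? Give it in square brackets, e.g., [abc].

[muhivis]

(1) Final Obstruent Devoicing: [mugibiz] → [mugibis]
(2) Intervocalic Lenition: [mugibis] → [muhivis]
(3) Initial Cluster Simplification: no change — [muhivis]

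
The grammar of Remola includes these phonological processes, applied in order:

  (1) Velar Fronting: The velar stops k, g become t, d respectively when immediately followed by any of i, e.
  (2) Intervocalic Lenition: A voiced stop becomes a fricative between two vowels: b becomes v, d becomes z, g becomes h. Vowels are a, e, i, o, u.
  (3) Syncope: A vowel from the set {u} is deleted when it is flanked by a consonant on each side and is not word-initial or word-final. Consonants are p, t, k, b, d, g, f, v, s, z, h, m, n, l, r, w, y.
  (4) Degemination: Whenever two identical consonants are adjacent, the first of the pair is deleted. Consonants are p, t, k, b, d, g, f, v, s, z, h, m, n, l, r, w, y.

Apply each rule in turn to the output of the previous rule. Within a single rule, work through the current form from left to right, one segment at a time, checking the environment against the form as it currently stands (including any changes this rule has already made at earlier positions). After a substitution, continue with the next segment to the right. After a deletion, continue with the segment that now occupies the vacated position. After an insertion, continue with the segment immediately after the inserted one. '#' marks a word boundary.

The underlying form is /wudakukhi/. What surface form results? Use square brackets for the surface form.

[wzakhi]

(1) Velar Fronting: no change — [wudakukhi]
(2) Intervocalic Lenition: [wudakukhi] → [wuzakukhi]
(3) Syncope: [wuzakukhi] → [wzakkhi]
(4) Degemination: [wzakkhi] → [wzakhi]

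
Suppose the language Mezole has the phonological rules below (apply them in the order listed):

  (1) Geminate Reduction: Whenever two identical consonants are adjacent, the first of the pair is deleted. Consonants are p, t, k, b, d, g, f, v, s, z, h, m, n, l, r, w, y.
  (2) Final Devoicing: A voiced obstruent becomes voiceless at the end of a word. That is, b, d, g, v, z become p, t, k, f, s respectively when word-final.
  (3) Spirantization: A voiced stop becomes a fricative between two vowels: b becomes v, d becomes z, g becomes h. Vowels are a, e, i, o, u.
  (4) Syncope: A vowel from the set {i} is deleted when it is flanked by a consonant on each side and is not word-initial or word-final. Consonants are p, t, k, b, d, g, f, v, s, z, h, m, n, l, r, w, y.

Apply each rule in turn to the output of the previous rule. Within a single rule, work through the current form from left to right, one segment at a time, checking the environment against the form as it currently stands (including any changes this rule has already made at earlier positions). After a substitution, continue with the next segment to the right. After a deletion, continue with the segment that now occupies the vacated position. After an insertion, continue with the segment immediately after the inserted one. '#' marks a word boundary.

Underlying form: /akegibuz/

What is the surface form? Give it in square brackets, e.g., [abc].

[akehvus]

(1) Geminate Reduction: no change — [akegibuz]
(2) Final Devoicing: [akegibuz] → [akegibus]
(3) Spirantization: [akegibus] → [akehivus]
(4) Syncope: [akehivus] → [akehvus]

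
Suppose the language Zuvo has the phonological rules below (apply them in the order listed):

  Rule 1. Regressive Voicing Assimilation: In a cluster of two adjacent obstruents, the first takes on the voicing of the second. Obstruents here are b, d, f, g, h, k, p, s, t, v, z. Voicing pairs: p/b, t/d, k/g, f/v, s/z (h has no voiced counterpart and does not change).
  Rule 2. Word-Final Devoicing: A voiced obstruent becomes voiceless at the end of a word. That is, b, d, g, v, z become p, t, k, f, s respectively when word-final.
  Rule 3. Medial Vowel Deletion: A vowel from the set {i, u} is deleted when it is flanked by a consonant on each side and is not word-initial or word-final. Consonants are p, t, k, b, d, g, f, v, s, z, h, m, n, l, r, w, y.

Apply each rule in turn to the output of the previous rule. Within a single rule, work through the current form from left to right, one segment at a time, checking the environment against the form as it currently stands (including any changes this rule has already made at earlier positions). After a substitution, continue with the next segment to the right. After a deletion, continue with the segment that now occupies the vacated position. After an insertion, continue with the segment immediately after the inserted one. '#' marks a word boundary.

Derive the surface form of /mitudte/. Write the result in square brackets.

[mttte]

Rule 1 Regressive Voicing Assimilation: [mitudte] → [mitutte]
Rule 2 Word-Final Devoicing: no change — [mitutte]
Rule 3 Medial Vowel Deletion: [mitutte] → [mttte]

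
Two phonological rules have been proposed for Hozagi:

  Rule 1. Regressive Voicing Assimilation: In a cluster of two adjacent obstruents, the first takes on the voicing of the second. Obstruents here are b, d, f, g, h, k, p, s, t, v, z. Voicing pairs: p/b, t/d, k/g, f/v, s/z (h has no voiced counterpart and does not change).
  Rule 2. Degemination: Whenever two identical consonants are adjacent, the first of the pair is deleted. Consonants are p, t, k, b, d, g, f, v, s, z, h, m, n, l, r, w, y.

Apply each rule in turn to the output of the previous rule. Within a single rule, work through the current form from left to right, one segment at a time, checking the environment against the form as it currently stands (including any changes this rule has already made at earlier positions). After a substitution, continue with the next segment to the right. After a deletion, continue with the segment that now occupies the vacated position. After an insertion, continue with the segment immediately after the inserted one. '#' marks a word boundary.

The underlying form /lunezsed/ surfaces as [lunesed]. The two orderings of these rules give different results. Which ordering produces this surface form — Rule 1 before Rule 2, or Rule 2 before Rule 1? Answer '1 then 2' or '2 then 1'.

1 then 2

Order 1 then 2:
  1 Regressive Voicing Assimilation: [lunezsed] → [lunessed]
  2 Degemination: [lunessed] → [lunesed]
  result: [lunesed]
Order 2 then 1:
  2 Degemination: no change — [lunezsed]
  1 Regressive Voicing Assimilation: [lunezsed] → [lunessed]
  result: [lunessed]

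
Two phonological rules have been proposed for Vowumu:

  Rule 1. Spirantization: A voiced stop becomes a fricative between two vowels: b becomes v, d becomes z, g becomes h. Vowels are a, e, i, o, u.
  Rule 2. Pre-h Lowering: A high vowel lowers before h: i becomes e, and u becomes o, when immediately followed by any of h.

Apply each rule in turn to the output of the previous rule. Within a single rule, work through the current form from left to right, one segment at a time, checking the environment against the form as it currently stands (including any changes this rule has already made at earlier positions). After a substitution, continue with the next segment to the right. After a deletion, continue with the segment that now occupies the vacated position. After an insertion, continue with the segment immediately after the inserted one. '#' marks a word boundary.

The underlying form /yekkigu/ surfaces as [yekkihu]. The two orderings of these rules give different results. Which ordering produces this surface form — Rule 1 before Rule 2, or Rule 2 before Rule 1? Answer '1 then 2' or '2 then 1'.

2 then 1

Order 1 then 2:
  1 Spirantization: [yekkigu] → [yekkihu]
  2 Pre-h Lowering: [yekkihu] → [yekkehu]
  result: [yekkehu]
Order 2 then 1:
  2 Pre-h Lowering: no change — [yekkigu]
  1 Spirantization: [yekkigu] → [yekkihu]
  result: [yekkihu]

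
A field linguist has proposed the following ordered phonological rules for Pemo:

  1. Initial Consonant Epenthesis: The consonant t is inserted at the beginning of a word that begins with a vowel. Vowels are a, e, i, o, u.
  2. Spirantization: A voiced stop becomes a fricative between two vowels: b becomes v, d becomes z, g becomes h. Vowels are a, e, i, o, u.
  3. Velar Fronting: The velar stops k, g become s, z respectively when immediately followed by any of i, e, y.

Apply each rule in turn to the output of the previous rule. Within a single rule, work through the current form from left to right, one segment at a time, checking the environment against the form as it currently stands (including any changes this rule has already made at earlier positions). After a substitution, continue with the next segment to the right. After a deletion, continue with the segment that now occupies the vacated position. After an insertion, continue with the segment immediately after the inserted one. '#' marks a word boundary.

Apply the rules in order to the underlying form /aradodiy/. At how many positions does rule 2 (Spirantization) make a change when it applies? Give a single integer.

2

1 Initial Consonant Epenthesis: [aradodiy] → [taradodiy]
2 Spirantization: [taradodiy] → [tarazoziy]
3 Velar Fronting: no change — [tarazoziy]
Rule 2 changed 2 position(s).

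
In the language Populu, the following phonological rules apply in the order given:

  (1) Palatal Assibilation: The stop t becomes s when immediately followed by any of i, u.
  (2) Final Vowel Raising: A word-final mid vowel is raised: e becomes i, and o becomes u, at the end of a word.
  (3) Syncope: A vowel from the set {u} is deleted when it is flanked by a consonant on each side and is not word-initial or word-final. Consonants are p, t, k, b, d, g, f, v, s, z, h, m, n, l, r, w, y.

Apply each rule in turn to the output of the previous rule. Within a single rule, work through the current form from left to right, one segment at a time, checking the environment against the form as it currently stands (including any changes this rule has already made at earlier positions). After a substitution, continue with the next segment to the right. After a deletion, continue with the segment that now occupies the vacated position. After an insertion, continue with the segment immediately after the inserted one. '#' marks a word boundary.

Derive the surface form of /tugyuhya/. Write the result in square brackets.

[sgyhya]

(1) Palatal Assibilation: [tugyuhya] → [sugyuhya]
(2) Final Vowel Raising: no change — [sugyuhya]
(3) Syncope: [sugyuhya] → [sgyhya]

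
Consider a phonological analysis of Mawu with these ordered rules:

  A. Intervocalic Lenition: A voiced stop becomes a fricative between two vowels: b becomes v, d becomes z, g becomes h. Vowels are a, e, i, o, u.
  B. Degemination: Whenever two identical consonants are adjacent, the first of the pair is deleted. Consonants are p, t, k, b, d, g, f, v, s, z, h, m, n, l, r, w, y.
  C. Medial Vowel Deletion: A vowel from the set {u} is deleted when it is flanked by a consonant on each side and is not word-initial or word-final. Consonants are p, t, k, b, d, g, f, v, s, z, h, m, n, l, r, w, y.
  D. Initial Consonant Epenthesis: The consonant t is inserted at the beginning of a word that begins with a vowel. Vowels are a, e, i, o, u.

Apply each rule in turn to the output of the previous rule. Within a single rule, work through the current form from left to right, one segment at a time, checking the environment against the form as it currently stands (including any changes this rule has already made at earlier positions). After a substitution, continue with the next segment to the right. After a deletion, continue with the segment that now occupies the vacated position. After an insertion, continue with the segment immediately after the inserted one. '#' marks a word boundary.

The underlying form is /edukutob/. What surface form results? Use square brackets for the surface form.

[tezktob]

A Intervocalic Lenition: [edukutob] → [ezukutob]
B Degemination: no change — [ezukutob]
C Medial Vowel Deletion: [ezukutob] → [ezktob]
D Initial Consonant Epenthesis: [ezktob] → [tezktob]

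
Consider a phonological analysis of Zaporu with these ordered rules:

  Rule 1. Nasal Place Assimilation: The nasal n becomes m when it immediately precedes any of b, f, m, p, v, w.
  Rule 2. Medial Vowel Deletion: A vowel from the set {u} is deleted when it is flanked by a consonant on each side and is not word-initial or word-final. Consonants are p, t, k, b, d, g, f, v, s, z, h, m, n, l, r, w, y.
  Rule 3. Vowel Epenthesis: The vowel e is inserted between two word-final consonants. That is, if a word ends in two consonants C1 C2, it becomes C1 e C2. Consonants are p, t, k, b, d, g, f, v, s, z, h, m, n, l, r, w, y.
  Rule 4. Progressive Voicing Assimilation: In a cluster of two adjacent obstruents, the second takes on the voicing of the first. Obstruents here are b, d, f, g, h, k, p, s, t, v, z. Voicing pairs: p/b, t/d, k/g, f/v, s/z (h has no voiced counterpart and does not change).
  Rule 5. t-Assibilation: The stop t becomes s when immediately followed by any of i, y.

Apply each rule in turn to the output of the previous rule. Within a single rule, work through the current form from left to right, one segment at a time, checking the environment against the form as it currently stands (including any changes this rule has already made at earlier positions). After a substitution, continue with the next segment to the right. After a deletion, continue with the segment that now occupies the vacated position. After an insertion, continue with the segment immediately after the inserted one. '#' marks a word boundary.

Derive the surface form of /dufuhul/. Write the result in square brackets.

[dvhel]

Rule 1 Nasal Place Assimilation: no change — [dufuhul]
Rule 2 Medial Vowel Deletion: [dufuhul] → [dfhl]
Rule 3 Vowel Epenthesis: [dfhl] → [dfhel]
Rule 4 Progressive Voicing Assimilation: [dfhel] → [dvhel]
Rule 5 t-Assibilation: no change — [dvhel]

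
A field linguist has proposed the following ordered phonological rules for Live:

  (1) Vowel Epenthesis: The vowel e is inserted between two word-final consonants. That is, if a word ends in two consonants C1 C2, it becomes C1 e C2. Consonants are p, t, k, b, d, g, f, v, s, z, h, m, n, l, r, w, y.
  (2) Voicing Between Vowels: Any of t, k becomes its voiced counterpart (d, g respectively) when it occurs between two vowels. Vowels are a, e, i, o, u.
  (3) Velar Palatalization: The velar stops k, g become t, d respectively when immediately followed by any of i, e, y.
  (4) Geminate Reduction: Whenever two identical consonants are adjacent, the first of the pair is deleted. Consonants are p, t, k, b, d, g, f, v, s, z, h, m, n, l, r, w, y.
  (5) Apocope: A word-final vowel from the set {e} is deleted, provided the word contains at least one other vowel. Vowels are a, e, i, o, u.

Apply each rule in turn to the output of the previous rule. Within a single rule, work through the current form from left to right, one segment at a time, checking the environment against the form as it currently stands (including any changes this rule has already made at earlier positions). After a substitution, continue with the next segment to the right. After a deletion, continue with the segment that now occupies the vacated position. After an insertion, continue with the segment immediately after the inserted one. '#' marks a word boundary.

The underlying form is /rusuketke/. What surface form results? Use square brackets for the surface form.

(1) Vowel Epenthesis: no change — [rusuketke]
(2) Voicing Between Vowels: [rusuketke] → [rusugetke]
(3) Velar Palatalization: [rusugetke] → [rusudette]
(4) Geminate Reduction: [rusudette] → [rusudete]
(5) Apocope: [rusudete] → [rusudet]

[rusudet]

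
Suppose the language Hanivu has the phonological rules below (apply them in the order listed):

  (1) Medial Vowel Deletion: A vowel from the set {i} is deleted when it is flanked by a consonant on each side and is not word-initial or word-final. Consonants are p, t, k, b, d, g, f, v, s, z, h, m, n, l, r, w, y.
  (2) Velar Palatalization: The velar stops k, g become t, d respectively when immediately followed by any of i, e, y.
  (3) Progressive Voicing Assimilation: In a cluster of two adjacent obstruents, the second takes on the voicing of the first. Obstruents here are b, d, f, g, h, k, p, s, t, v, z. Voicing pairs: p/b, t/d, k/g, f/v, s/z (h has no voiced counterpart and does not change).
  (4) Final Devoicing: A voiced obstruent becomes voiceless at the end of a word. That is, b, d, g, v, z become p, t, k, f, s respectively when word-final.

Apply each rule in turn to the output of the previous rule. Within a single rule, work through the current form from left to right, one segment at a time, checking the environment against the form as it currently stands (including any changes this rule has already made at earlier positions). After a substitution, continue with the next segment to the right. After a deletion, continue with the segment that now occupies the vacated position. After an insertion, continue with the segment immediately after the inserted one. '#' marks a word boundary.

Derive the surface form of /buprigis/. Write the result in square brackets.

[buprgs]

(1) Medial Vowel Deletion: [buprigis] → [buprgs]
(2) Velar Palatalization: no change — [buprgs]
(3) Progressive Voicing Assimilation: [buprgs] → [buprgz]
(4) Final Devoicing: [buprgz] → [buprgs]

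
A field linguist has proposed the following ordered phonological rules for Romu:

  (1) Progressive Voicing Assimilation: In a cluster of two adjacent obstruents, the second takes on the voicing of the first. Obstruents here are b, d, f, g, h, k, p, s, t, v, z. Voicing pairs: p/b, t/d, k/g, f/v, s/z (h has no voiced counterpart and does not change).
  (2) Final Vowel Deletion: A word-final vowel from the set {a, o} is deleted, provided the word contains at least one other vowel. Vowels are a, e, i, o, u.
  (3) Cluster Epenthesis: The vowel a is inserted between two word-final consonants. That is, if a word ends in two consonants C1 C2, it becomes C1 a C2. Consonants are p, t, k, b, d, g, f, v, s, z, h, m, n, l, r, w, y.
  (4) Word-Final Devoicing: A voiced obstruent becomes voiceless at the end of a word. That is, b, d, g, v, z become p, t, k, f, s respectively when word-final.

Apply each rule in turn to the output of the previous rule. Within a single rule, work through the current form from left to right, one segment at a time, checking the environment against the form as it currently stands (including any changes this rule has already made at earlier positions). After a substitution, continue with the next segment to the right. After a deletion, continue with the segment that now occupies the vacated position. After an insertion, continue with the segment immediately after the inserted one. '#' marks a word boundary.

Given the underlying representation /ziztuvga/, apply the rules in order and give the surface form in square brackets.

[zizduvak]

(1) Progressive Voicing Assimilation: [ziztuvga] → [zizduvga]
(2) Final Vowel Deletion: [zizduvga] → [zizduvg]
(3) Cluster Epenthesis: [zizduvg] → [zizduvag]
(4) Word-Final Devoicing: [zizduvag] → [zizduvak]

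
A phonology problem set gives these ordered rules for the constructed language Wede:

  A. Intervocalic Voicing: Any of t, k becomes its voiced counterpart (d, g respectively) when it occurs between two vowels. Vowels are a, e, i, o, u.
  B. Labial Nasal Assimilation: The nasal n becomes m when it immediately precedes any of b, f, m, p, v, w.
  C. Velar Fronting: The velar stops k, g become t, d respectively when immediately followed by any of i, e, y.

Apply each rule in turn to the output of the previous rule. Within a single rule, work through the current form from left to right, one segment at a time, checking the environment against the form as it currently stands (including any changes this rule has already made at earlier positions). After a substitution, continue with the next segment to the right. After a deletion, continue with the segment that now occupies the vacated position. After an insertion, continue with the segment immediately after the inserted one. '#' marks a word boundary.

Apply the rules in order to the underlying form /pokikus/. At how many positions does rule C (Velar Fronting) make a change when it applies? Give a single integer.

1

A Intervocalic Voicing: [pokikus] → [pogigus]
B Labial Nasal Assimilation: no change — [pogigus]
C Velar Fronting: [pogigus] → [podigus]
Rule C changed 1 position(s).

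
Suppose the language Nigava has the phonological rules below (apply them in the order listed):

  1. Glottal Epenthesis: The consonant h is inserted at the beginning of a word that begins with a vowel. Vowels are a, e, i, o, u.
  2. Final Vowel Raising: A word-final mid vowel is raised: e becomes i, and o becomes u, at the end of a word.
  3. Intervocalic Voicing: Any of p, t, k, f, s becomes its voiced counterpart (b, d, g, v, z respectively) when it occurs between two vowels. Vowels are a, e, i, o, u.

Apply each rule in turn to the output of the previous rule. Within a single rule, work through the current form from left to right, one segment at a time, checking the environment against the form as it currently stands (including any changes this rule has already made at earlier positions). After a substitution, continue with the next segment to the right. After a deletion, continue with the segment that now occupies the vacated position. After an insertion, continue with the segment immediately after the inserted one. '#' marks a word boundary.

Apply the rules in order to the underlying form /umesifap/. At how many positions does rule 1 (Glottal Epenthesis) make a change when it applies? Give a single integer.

1

1 Glottal Epenthesis: [umesifap] → [humesifap]
2 Final Vowel Raising: no change — [humesifap]
3 Intervocalic Voicing: [humesifap] → [humezivap]
Rule 1 changed 1 position(s).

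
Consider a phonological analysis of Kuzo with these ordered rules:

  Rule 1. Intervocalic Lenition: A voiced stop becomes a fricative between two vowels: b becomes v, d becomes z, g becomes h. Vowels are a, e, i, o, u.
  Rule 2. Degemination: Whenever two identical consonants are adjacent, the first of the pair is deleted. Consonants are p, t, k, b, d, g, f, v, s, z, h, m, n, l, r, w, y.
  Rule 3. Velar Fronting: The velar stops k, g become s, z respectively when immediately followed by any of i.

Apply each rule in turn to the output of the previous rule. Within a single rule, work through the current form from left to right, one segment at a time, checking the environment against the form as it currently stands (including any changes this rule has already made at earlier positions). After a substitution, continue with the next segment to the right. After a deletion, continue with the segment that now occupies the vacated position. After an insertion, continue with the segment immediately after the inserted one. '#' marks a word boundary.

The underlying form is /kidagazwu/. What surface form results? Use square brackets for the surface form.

Rule 1 Intervocalic Lenition: [kidagazwu] → [kizahazwu]
Rule 2 Degemination: no change — [kizahazwu]
Rule 3 Velar Fronting: [kizahazwu] → [sizahazwu]

[sizahazwu]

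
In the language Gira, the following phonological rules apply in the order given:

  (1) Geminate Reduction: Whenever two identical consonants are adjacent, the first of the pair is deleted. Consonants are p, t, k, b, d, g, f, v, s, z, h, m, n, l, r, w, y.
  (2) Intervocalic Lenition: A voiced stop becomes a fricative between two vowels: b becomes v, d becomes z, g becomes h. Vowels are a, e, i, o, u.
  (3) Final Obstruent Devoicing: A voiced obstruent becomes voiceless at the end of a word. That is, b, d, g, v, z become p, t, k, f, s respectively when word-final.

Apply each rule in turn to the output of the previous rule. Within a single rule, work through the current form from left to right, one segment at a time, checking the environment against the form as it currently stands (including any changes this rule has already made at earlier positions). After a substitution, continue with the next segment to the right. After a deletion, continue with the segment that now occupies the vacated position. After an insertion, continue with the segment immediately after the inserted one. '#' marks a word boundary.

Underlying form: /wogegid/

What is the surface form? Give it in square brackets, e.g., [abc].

(1) Geminate Reduction: no change — [wogegid]
(2) Intervocalic Lenition: [wogegid] → [wohehid]
(3) Final Obstruent Devoicing: [wohehid] → [wohehit]

[wohehit]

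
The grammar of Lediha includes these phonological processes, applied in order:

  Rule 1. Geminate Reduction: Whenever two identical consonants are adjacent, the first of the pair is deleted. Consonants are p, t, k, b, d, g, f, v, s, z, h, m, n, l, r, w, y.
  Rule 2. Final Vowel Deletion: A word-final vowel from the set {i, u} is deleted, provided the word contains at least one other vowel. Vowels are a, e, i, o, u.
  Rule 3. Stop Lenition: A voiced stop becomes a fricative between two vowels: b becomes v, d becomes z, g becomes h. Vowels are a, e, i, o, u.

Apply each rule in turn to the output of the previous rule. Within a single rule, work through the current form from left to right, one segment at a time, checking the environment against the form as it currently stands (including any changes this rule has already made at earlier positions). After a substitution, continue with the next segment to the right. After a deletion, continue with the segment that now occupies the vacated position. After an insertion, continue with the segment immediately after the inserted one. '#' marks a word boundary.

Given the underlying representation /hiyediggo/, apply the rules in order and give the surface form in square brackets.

[hiyeziho]

Rule 1 Geminate Reduction: [hiyediggo] → [hiyedigo]
Rule 2 Final Vowel Deletion: no change — [hiyedigo]
Rule 3 Stop Lenition: [hiyedigo] → [hiyeziho]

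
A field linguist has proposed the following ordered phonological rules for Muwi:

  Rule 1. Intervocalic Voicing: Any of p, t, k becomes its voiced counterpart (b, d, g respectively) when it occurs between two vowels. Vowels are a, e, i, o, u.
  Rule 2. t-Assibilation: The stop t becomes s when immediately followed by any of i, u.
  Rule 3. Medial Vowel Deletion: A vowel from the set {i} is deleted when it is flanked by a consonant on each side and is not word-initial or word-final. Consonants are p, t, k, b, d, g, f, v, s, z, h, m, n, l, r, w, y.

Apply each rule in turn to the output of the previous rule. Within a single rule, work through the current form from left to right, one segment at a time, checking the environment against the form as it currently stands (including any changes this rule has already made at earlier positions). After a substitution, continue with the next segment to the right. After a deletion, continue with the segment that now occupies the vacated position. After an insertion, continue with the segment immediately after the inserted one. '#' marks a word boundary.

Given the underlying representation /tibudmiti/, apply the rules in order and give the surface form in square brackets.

Rule 1 Intervocalic Voicing: [tibudmiti] → [tibudmidi]
Rule 2 t-Assibilation: [tibudmidi] → [sibudmidi]
Rule 3 Medial Vowel Deletion: [sibudmidi] → [sbudmdi]

[sbudmdi]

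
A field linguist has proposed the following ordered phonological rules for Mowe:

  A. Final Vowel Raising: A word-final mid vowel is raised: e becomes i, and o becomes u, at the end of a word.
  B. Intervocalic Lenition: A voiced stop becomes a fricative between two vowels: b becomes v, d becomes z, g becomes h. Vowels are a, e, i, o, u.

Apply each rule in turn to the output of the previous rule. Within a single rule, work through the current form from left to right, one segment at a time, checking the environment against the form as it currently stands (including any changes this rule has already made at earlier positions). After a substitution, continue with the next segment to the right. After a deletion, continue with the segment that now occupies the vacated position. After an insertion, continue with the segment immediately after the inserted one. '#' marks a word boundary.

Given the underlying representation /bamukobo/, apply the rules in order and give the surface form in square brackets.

[bamukovu]

A Final Vowel Raising: [bamukobo] → [bamukobu]
B Intervocalic Lenition: [bamukobu] → [bamukovu]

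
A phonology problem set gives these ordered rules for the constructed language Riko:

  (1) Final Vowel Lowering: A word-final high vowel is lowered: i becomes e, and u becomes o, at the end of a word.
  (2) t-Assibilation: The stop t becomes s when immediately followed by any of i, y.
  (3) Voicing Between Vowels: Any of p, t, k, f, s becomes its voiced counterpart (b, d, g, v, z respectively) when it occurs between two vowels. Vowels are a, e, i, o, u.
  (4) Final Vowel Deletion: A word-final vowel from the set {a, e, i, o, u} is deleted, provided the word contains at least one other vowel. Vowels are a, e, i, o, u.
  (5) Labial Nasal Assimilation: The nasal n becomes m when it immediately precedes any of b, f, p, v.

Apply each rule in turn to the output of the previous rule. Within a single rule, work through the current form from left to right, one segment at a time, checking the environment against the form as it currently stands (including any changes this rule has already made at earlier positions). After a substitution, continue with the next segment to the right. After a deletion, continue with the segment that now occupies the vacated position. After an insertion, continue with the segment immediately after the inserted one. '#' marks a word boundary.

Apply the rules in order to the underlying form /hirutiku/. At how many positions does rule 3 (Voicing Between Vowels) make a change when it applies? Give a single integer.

2

(1) Final Vowel Lowering: [hirutiku] → [hirutiko]
(2) t-Assibilation: [hirutiko] → [hirusiko]
(3) Voicing Between Vowels: [hirusiko] → [hiruzigo]
(4) Final Vowel Deletion: [hiruzigo] → [hiruzig]
(5) Labial Nasal Assimilation: no change — [hiruzig]
Rule 3 changed 2 position(s).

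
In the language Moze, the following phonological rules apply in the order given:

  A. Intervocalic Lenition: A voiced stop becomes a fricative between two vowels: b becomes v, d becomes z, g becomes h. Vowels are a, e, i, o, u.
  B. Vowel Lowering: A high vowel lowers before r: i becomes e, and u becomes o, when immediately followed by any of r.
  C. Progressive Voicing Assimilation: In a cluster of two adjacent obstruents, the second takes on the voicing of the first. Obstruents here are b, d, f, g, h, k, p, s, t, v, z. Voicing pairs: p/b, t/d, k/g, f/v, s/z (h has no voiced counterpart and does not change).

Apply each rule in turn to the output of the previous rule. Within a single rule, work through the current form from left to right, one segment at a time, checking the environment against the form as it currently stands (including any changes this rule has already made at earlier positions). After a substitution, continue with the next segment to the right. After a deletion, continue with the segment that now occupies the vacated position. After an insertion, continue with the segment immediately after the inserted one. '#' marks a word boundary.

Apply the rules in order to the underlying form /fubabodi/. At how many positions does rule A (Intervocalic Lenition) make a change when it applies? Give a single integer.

3

A Intervocalic Lenition: [fubabodi] → [fuvavozi]
B Vowel Lowering: no change — [fuvavozi]
C Progressive Voicing Assimilation: no change — [fuvavozi]
Rule A changed 3 position(s).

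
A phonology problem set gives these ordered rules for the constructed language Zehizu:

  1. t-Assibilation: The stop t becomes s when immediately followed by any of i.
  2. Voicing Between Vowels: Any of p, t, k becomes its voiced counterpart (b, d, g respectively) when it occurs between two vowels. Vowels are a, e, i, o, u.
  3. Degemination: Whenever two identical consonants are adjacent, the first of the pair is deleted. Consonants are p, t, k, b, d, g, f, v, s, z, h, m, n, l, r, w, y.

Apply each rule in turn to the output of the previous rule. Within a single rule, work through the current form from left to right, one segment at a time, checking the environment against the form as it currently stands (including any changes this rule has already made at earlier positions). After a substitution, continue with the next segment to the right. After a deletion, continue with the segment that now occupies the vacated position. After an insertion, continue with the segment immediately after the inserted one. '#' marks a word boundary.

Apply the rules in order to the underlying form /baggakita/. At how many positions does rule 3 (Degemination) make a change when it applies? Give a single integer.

1

1 t-Assibilation: no change — [baggakita]
2 Voicing Between Vowels: [baggakita] → [baggagida]
3 Degemination: [baggagida] → [bagagida]
Rule 3 changed 1 position(s).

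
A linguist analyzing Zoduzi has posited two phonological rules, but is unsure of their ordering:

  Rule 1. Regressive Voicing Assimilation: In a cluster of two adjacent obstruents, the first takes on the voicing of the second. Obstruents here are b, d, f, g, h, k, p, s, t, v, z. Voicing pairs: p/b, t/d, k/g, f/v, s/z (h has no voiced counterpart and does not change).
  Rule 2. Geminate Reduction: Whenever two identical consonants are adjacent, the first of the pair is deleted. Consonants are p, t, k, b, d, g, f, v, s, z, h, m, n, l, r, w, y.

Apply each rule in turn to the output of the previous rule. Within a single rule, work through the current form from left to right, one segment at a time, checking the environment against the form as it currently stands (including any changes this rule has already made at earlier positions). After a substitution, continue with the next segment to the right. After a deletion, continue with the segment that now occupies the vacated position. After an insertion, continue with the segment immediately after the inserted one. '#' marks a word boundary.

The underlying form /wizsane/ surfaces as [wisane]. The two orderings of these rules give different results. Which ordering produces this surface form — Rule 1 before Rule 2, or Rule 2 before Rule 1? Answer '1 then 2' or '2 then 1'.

Order 1 then 2:
  1 Regressive Voicing Assimilation: [wizsane] → [wissane]
  2 Geminate Reduction: [wissane] → [wisane]
  result: [wisane]
Order 2 then 1:
  2 Geminate Reduction: no change — [wizsane]
  1 Regressive Voicing Assimilation: [wizsane] → [wissane]
  result: [wissane]

1 then 2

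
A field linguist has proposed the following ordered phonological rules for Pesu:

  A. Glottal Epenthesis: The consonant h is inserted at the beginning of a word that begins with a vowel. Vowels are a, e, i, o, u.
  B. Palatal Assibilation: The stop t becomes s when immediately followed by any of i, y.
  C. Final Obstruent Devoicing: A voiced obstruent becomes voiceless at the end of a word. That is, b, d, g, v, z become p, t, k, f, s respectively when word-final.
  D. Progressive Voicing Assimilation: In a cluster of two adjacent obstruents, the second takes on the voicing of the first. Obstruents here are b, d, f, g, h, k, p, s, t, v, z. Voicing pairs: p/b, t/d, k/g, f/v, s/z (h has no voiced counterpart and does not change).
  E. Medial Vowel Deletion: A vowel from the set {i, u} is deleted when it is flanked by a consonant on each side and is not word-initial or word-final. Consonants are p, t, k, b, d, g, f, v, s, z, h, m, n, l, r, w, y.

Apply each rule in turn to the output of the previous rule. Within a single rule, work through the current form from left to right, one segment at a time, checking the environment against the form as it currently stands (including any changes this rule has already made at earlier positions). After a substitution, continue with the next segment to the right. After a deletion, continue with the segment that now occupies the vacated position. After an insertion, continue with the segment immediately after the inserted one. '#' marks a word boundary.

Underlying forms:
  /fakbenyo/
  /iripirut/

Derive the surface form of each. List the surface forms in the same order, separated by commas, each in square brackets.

[fakpenyo], [hrprt]

/fakbenyo/:
  A Glottal Epenthesis: no change — [fakbenyo]
  B Palatal Assibilation: no change — [fakbenyo]
  C Final Obstruent Devoicing: no change — [fakbenyo]
  D Progressive Voicing Assimilation: [fakbenyo] → [fakpenyo]
  E Medial Vowel Deletion: no change — [fakpenyo]
/iripirut/:
  A Glottal Epenthesis: [iripirut] → [hiripirut]
  B Palatal Assibilation: no change — [hiripirut]
  C Final Obstruent Devoicing: no change — [hiripirut]
  D Progressive Voicing Assimilation: no change — [hiripirut]
  E Medial Vowel Deletion: [hiripirut] → [hrprt]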